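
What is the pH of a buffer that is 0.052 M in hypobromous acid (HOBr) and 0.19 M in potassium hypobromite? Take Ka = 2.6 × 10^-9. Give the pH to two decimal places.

pH = 9.15

pKa = −log(2.6 × 10^-9) = 8.585
Using pH = pKa + log([base]/[acid]) with [base]/[acid] = 0.19/0.052:
pH = 8.585 + (+0.563) = 9.15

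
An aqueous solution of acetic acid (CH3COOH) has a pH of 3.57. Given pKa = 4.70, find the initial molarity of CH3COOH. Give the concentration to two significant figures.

[H+] = 10^(-3.57) = 2.69 × 10^-4 M = x
Ka = 10^(−4.70) = 2.00 × 10^-5
Ka = x²/(C₀ − x) ⇒ C₀ = x + x²/Ka
C₀ = 2.69 × 10^-4 + (2.69 × 10^-4)²/(2.00 × 10^-5) = 3.89 × 10^-3 M

C₀ = 3.9 × 10^-3 M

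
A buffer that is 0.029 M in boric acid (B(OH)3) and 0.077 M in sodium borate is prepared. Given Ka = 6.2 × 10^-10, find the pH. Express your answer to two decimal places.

pKa = −log(6.2 × 10^-10) = 9.208
Henderson–Hasselbalch: pH = pKa + log([B(OH)4-]/[B(OH)3]) = 9.208 + log(0.077/0.029)
pH = 9.208 + (+0.424) = 9.63

pH = 9.63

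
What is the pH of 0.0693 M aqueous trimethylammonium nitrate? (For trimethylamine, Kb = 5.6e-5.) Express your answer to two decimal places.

pH = 5.45

(CH3)3NH+ is the conjugate acid of the weak base (CH3)3N.
Ka = Kw/Kb = 1.0×10^-14 / 5.6 × 10^-5 = 1.79 × 10^-10
Ka = [H+]²/(0.0693 − [H+]) = 1.79 × 10^-10
Neglecting [H+] in the denominator: [H+] = √(1.79 × 10^-10 × 0.0693) = 3.52 × 10^-6 M
([H+]/C₀ = 0.0051% < 5%, so the approximation holds.)
pH = −log(3.52 × 10^-6) = 5.45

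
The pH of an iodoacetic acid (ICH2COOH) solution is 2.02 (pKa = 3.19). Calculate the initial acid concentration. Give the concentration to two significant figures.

C₀ = 1.5 × 10^-1 M

[H+] = 10^(-2.02) = 9.55 × 10^-3 M = x
Ka = 10^(−3.19) = 6.46 × 10^-4
Ka = x²/(C₀ − x) ⇒ C₀ = x + x²/Ka
C₀ = 9.55 × 10^-3 + (9.55 × 10^-3)²/(6.46 × 10^-4) = 1.51 × 10^-1 M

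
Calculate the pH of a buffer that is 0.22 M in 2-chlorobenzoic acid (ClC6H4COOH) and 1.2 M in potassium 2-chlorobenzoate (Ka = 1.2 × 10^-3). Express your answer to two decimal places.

pKa = −log(1.2 × 10^-3) = 2.921
pH = pKa + log([A⁻]/[HA]) = 2.921 + log(1.2/0.22)
pH = 2.921 + (+0.737) = 3.66

pH = 3.66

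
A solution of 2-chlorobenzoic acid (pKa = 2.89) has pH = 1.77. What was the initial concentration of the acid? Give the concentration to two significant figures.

C₀ = 2.4 × 10^-1 M

[H+] = 10^(-1.77) = 1.70 × 10^-2 M = x
Ka = 10^(−2.89) = 1.29 × 10^-3
Ka = x²/(C₀ − x) ⇒ C₀ = x + x²/Ka
C₀ = 1.70 × 10^-2 + (1.70 × 10^-2)²/(1.29 × 10^-3) = 2.41 × 10^-1 M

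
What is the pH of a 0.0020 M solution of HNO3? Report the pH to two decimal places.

pH = 2.70

HNO3 is a strong acid and dissociates completely, so [H+] = 0.0020 M.
pH = -log(0.002) = 2.70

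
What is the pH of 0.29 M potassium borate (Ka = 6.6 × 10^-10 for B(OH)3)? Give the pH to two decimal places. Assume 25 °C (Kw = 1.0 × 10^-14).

pH = 11.32

B(OH)4- is the conjugate base of the weak acid B(OH)3.
Kb = Kw/Ka = 1.0×10^-14 / 6.6 × 10^-10 = 1.52 × 10^-5
From the ICE table, Kb = [OH-]²/(0.29 − [OH-]) = 1.52 × 10^-5.
Since Kb ≪ C₀, [OH-] ≈ √(Kb·C₀) = 2.10 × 10^-3 M.
Check: 0.72% ionized — well under 5%, approximation valid.
pOH = 2.68, so pH = 14.00 − pOH = 11.32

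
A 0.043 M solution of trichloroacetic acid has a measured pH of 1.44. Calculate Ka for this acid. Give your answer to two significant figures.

Ka = 2.0 × 10^-1

[H+] = 10^(-1.44) = 3.63 × 10^-2 M
At equilibrium [HA] = 0.043 − 3.63 × 10^-2 = 6.70 × 10^-3 M
Ka = [H+][A-]/[HA] = (3.63 × 10^-2)² / 6.70 × 10^-3 = 2.0 × 10^-1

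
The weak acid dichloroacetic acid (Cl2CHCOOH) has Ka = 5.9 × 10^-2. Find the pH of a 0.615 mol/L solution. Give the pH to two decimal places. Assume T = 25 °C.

pH = 0.79

Cl2CHCOOH ⇌ Cl2CHCOO- + H+
Ka = x²/(0.615 − x) = 5.9 × 10^-2
x is not negligible relative to C₀; solve x² + 0.059·x − 0.0363 = 0.
x = (−Ka + √(Ka² + 4·Ka·C₀))/2 = 1.63 × 10^-1 M
pH = −log[H+] = −log(1.63 × 10^-1) = 0.79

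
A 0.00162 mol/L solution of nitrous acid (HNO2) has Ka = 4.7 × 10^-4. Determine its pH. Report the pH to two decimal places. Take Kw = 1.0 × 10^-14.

HNO2 ⇌ NO2- + H+
From the ICE table, Ka = x²/(0.00162 − x) = 4.7 × 10^-4.
The 5% rule fails; solving x² + Ka·x − Ka·C₀ = 0 exactly:
x = [−0.00047 + √(0.00047² + 3.05e-06)]/2 = 6.69 × 10^-4 M
pH = −log(6.69 × 10^-4) = 3.17

pH = 3.17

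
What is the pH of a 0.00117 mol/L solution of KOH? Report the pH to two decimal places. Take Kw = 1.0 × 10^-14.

pH = 11.07

KOH is a strong base; [OH-] = 0.00117 M.
pOH = -log(0.00117) = 2.93
pH = 14.00 - 2.93 = 11.07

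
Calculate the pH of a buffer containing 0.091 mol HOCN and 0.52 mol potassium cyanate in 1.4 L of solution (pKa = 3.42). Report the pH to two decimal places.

pH = pKa + log([A⁻]/[HA]) = 3.42 + log(0.52/0.091)
pH = 3.42 + (+0.757) = 4.18

pH = 4.18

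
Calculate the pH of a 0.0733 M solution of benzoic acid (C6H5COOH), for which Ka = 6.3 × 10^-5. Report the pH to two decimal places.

C6H5COOH ⇌ C6H5COO- + H+
From the ICE table, Ka = [H+]²/(0.0733 − [H+]) = 6.3 × 10^-5.
Since Ka ≪ C₀, [H+] ≈ √(Ka·C₀) = 2.15 × 10^-3 M.
pH = −log[H+] = −log(2.15 × 10^-3) = 2.67

pH = 2.67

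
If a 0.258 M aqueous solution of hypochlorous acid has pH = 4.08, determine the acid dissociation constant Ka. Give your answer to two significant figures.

Ka = 2.7 × 10^-8

[H+] = 10^(-4.08) = 8.32 × 10^-5 M
At equilibrium [HA] = 0.258 − 8.32 × 10^-5 = 2.58 × 10^-1 M
Ka = [H+][A-]/[HA] = (8.32 × 10^-5)² / 2.58 × 10^-1 = 2.7 × 10^-8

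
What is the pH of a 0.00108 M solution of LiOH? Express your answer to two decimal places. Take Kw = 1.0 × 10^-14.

pH = 11.03

LiOH is a strong base; [OH-] = 0.00108 M.
pOH = -log(0.00108) = 2.97
pH = 14.00 - 2.97 = 11.03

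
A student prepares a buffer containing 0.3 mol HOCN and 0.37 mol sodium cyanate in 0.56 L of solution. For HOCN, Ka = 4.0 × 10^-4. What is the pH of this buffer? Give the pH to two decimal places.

pKa = −log(4.0 × 10^-4) = 3.398
Henderson–Hasselbalch: pH = pKa + log([OCN-]/[HOCN]) = 3.398 + log(0.37/0.3)
pH = 3.398 + (+0.091) = 3.49

pH = 3.49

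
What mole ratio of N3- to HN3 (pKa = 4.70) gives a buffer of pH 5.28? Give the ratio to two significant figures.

ratio = 3.8

pH = pKa + log(r) ⇒ log(r) = 5.28 − 4.70 = +0.58
r = [N3-]/[HN3] = 10^(+0.58) = 3.8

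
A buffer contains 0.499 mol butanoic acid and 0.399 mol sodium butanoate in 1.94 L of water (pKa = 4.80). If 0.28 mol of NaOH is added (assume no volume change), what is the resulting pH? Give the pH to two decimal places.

After neutralization: n(CH3(CH2)2COOH) = 0.219 mol, n(CH3(CH2)2COO-) = 0.679 mol.
pH = pKa + log(n_CH3(CH2)2COO-/n_CH3(CH2)2COOH) = 4.80 + log(0.679/0.219) = 4.80 + (+0.491)

pH = 5.29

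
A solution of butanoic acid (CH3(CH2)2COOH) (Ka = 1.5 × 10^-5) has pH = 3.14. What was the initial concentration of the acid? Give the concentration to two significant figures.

C₀ = 3.6 × 10^-2 M

[H+] = 10^(-3.14) = 7.24 × 10^-4 M = x
Ka = x²/(C₀ − x) ⇒ C₀ = x + x²/Ka
C₀ = 7.24 × 10^-4 + (7.24 × 10^-4)²/(1.5 × 10^-5) = 3.57 × 10^-2 M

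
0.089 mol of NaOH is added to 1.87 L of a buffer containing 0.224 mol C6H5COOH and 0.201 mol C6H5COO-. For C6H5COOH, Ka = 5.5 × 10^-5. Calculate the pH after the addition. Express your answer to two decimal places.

OH- converts C6H5COOH to C6H5COO-: C6H5COOH → 0.135 mol, C6H5COO- → 0.29 mol.
pKa = −log(5.5 × 10^-5) = 4.260
Henderson–Hasselbalch with mole ratio 0.29/0.135: pH = 4.260 + (+0.332)

pH = 4.59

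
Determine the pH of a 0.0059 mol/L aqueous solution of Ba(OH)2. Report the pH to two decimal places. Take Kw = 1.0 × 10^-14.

Ba(OH)2 is a strong base (each formula unit releases 2 OH-); [OH-] = 0.0118 M.
pOH = -log(0.0118) = 1.93
pH = 14.00 - 1.93 = 12.07

pH = 12.07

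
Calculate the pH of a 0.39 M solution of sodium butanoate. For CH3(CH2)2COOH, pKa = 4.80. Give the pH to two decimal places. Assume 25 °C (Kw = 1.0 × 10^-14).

CH3(CH2)2COO- is the conjugate base of the weak acid CH3(CH2)2COOH.
Ka = 10^(−4.80) = 1.58 × 10^-5
Kb = Kw/Ka = 1.0×10^-14 / 1.58 × 10^-5 = 6.33 × 10^-10
From the ICE table, Kb = x²/(0.39 − x) = 6.33 × 10^-10.
Neglecting x in the denominator: x = √(6.33 × 10^-10 × 0.39) = 1.57 × 10^-5 M
(x/C₀ = 0.004% < 5%, so the approximation holds.)
pOH = 4.80, so pH = 14.00 − pOH = 9.20

pH = 9.20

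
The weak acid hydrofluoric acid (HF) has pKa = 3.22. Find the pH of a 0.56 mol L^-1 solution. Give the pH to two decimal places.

pH = 1.74

HF ⇌ F- + H+
Ka = 10^(−3.22) = 6.03 × 10^-4
Ka = [H+]²/(0.56 − [H+]) = 6.03 × 10^-4
Assume [H+] ≪ 0.56: [H+] ≈ √(6.03 × 10^-4 × 0.56) = 1.84 × 10^-2 M
([H+]/C₀ = 3.3% < 5%, so the approximation holds.)
pH = −log(1.84 × 10^-2) = 1.74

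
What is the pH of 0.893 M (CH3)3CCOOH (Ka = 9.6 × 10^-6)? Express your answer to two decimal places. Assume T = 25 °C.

pH = 2.53

(CH3)3CCOOH ⇌ (CH3)3CCOO- + H+
Ka = x²/(0.893 − x) = 9.6 × 10^-6
Since Ka ≪ C₀, x ≈ √(Ka·C₀) = 2.93 × 10^-3 M.
pH = −log(2.93 × 10^-3) = 2.53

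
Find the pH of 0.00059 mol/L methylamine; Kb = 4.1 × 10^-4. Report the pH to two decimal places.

CH3NH2 + H2O ⇌ CH3NH3+ + OH-
From the ICE table, Kb = [OH-]²/(0.00059 − [OH-]) = 4.1 × 10^-4.
The 5% rule fails; solving [OH-]² + Kb·[OH-] − Kb·C₀ = 0 exactly:
[OH-] = [−0.00041 + √(0.00041² + 9.68e-07)]/2 = 3.28 × 10^-4 M
pOH = −log(3.28 × 10^-4) = 3.48; pH = 14.00 − 3.48 = 10.52

pH = 10.52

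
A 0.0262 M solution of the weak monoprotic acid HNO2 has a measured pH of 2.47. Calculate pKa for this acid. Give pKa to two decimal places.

pKa = 3.30

[H+] = 10^(-2.47) = 3.39 × 10^-3 M
At equilibrium [HA] = 0.0262 − 3.39 × 10^-3 = 2.28 × 10^-2 M
Ka = [H+][A-]/[HA] = (3.39 × 10^-3)² / 2.28 × 10^-2 = 5.04 × 10^-4
pKa = -log(5.04 × 10^-4) = 3.30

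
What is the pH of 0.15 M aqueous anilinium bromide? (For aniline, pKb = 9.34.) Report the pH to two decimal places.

pH = 2.74

C6H5NH3+ is the conjugate acid of the weak base C6H5NH2.
Kb = 10^(−9.34) = 4.57 × 10^-10
Ka = Kw/Kb = 1.0×10^-14 / 4.57 × 10^-10 = 2.19 × 10^-5
From the ICE table, Ka = x²/(0.15 − x) = 2.19 × 10^-5.
Since Ka ≪ C₀, x ≈ √(Ka·C₀) = 1.81 × 10^-3 M.
pH = −log(1.81 × 10^-3) = 2.74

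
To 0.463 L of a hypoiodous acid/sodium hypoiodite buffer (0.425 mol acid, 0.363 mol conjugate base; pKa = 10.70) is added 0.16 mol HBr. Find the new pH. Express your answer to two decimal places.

pH = 10.24

Added H+ converts OI- to HOI: HOI → 0.585 mol, OI- → 0.203 mol.
pH = pKa + log(n_OI-/n_HOI) = 10.70 + log(0.203/0.585) = 10.70 + (-0.460)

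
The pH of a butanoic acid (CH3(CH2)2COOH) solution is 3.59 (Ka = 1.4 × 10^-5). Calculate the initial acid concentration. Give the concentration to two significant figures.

[H+] = 10^(-3.59) = 2.57 × 10^-4 M = x
Ka = x²/(C₀ − x) ⇒ C₀ = x + x²/Ka
C₀ = 2.57 × 10^-4 + (2.57 × 10^-4)²/(1.4 × 10^-5) = 4.97 × 10^-3 M

C₀ = 5.0 × 10^-3 M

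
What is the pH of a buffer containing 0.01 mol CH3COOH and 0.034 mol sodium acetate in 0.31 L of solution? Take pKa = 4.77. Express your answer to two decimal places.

Henderson–Hasselbalch: pH = pKa + log([CH3COO-]/[CH3COOH]) = 4.77 + log(0.034/0.01)
pH = 4.77 + (+0.531) = 5.30

pH = 5.30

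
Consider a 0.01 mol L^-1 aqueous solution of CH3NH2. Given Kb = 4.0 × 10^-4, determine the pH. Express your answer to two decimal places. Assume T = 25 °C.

pH = 11.26

CH3NH2 + H2O ⇌ CH3NH3+ + OH-
Let x = [OH-] at equilibrium. Kb = x²/(0.01 − x).
The 5% rule fails; solving x² + Kb·x − Kb·C₀ = 0 exactly:
x = (−Kb + √(Kb² + 4·Kb·C₀))/2 = 1.81 × 10^-3 M
pOH = 2.74, so pH = 14.00 − pOH = 11.26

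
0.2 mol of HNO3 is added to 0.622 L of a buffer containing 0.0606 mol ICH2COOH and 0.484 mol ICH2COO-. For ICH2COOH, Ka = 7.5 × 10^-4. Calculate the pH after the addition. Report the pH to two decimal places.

Added H+ converts ICH2COO- to ICH2COOH: ICH2COOH → 0.261 mol, ICH2COO- → 0.284 mol.
pKa = −log(7.5 × 10^-4) = 3.125
Henderson–Hasselbalch with mole ratio 0.284/0.261: pH = 3.125 + (+0.037)

pH = 3.16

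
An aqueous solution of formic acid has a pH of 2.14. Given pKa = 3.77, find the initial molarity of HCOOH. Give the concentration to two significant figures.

[H+] = 10^(-2.14) = 7.24 × 10^-3 M = x
Ka = 10^(−3.77) = 1.70 × 10^-4
Ka = x²/(C₀ − x) ⇒ C₀ = x + x²/Ka
C₀ = 7.24 × 10^-3 + (7.24 × 10^-3)²/(1.70 × 10^-4) = 3.16 × 10^-1 M

C₀ = 3.2 × 10^-1 M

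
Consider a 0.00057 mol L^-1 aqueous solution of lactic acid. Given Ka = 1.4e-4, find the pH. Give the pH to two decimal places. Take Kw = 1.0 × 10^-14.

CH3CH(OH)COOH ⇌ CH3CH(OH)COO- + H+
Ka = [H+]²/(0.00057 − [H+]) = 1.4 × 10^-4
The 5% rule fails; solving [H+]² + Ka·[H+] − Ka·C₀ = 0 exactly:
[H+] = (−Ka + √(Ka² + 4·Ka·C₀))/2 = 2.21 × 10^-4 M
pH = −log(2.21 × 10^-4) = 3.66

pH = 3.66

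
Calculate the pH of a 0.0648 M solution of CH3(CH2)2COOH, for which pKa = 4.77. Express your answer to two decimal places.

CH3(CH2)2COOH ⇌ CH3(CH2)2COO- + H+
Ka = 10^(−4.77) = 1.70 × 10^-5
From the ICE table, Ka = [H+]²/(0.0648 − [H+]) = 1.70 × 10^-5.
Since Ka ≪ C₀, [H+] ≈ √(Ka·C₀) = 1.05 × 10^-3 M.
([H+]/C₀ = 1.6% < 5%, so the approximation holds.)
pH = −log(1.05 × 10^-3) = 2.98

pH = 2.98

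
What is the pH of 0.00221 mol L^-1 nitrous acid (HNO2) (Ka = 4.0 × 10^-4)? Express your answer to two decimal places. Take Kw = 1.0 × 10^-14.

pH = 3.12

HNO2 ⇌ NO2- + H+
Let x = [H+] at equilibrium. Ka = x²/(0.00221 − x).
Here C₀/Ka ≈ 5.53, so the small-x approximation fails. Use the quadratic:
x = (−Ka + √(Ka² + 4·Ka·C₀))/2 = 7.61 × 10^-4 M
pH = −log[H+] = −log(7.61 × 10^-4) = 3.12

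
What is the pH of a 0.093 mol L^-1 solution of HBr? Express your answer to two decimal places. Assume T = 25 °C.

pH = 1.03

HBr is a strong acid and dissociates completely, so [H+] = 0.093 M.
pH = -log(0.093) = 1.03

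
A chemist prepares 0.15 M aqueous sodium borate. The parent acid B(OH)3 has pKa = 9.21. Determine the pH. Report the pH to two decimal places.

B(OH)4- is the conjugate base of the weak acid B(OH)3.
Ka = 10^(−9.21) = 6.17 × 10^-10
Kb = Kw/Ka = 1.0×10^-14 / 6.17 × 10^-10 = 1.62 × 10^-5
Kb = [OH-]²/(0.15 − [OH-]) = 1.62 × 10^-5
Assume [OH-] ≪ 0.15: [OH-] ≈ √(1.62 × 10^-5 × 0.15) = 1.56 × 10^-3 M
pOH = −log(1.56 × 10^-3) = 2.81; pH = 14.00 − 2.81 = 11.19

pH = 11.19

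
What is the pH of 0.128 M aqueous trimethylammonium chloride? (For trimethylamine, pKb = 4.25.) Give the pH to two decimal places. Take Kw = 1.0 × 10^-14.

pH = 5.32

(CH3)3NH+ is the conjugate acid of the weak base (CH3)3N.
Kb = 10^(−4.25) = 5.62 × 10^-5
Ka = Kw/Kb = 1.0×10^-14 / 5.62 × 10^-5 = 1.78 × 10^-10
From the ICE table, Ka = [H+]²/(0.128 − [H+]) = 1.78 × 10^-10.
Neglecting [H+] in the denominator: [H+] = √(1.78 × 10^-10 × 0.128) = 4.77 × 10^-6 M
Check: 0.0037% ionized — well under 5%, approximation valid.
pH = −log(4.77 × 10^-6) = 5.32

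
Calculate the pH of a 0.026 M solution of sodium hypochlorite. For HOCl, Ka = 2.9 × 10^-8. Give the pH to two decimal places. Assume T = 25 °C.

pH = 9.98

OCl- is the conjugate base of the weak acid HOCl.
Kb = Kw/Ka = 1.0×10^-14 / 2.9 × 10^-8 = 3.45 × 10^-7
Kb = x²/(0.026 − x) = 3.45 × 10^-7
Assume x ≪ 0.026: x ≈ √(3.45 × 10^-7 × 0.026) = 9.47 × 10^-5 M
(x/C₀ = 0.36% < 5%, so the approximation holds.)
pOH = −log(9.47 × 10^-5) = 4.02; pH = 14.00 − 4.02 = 9.98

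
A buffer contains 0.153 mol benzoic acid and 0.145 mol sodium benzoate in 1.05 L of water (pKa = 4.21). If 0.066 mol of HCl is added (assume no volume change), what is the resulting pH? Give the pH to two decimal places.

pH = 3.77

After neutralization: n(C6H5COOH) = 0.219 mol, n(C6H5COO-) = 0.079 mol.
pH = pKa + log([A⁻]/[HA]) = 4.21 + log(0.079/0.219) = 4.21 -0.443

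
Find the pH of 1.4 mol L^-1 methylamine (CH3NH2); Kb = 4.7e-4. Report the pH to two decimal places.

pH = 12.41

CH3NH2 + H2O ⇌ CH3NH3+ + OH-
From the ICE table, Kb = [OH-]²/(1.4 − [OH-]) = 4.7 × 10^-4.
Since Kb ≪ C₀, [OH-] ≈ √(Kb·C₀) = 2.57 × 10^-2 M.
pOH = −log(2.57 × 10^-2) = 1.59; pH = 14.00 − 1.59 = 12.41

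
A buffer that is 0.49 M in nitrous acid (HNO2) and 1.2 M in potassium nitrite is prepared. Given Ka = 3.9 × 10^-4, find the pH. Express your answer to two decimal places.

pH = 3.80

pKa = −log(3.9 × 10^-4) = 3.409
Henderson–Hasselbalch: pH = pKa + log([NO2-]/[HNO2]) = 3.409 + log(1.2/0.49)
pH = 3.409 + (+0.389) = 3.80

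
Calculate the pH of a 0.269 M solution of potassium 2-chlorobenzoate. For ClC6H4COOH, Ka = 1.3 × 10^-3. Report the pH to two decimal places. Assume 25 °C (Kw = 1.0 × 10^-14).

pH = 8.16

ClC6H4COO- is the conjugate base of the weak acid ClC6H4COOH.
Kb = Kw/Ka = 1.0×10^-14 / 1.3 × 10^-3 = 7.69 × 10^-12
Let x = [OH-] at equilibrium. Kb = x²/(0.269 − x).
Since Kb ≪ C₀, x ≈ √(Kb·C₀) = 1.44 × 10^-6 M.
pOH = −log(1.44 × 10^-6) = 5.84; pH = 14.00 − 5.84 = 8.16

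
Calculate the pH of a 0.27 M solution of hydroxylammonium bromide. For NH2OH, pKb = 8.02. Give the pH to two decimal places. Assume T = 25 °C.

NH3OH+ is the conjugate acid of the weak base NH2OH.
Kb = 10^(−8.02) = 9.55 × 10^-9
Ka = Kw/Kb = 1.0×10^-14 / 9.55 × 10^-9 = 1.05 × 10^-6
Ka = x²/(0.27 − x) = 1.05 × 10^-6
Neglecting x in the denominator: x = √(1.05 × 10^-6 × 0.27) = 5.32 × 10^-4 M
pH = −log(5.32 × 10^-4) = 3.27

pH = 3.27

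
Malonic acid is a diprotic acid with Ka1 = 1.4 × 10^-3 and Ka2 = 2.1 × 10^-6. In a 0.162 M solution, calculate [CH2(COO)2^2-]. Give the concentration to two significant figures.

First ionization gives [H+] ≈ [CH2(COOH)COO-] = 1.44 × 10^-2 M.
Second step: Ka2 = [H+][CH2(COO)2^2-]/[CH2(COOH)COO-] ≈ [CH2(COO)2^2-] (since [H+] ≈ [CH2(COOH)COO-]).
So [CH2(COO)2^2-] ≈ Ka2.

2.1 × 10^-6 M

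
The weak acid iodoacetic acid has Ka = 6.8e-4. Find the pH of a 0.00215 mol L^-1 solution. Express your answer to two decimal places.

pH = 3.04

ICH2COOH ⇌ ICH2COO- + H+
Ka = [H+]²/(0.00215 − [H+]) = 6.8 × 10^-4
The 5% rule fails; solving [H+]² + Ka·[H+] − Ka·C₀ = 0 exactly:
[H+] = [−0.00068 + √(0.00068² + 5.85e-06)]/2 = 9.16 × 10^-4 M
pH = −log(9.16 × 10^-4) = 3.04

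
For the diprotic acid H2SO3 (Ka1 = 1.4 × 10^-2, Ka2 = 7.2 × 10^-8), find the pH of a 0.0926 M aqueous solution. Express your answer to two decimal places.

pH = 1.53

Ka1 ≫ Ka2, so treat the first dissociation as the only significant source of H+.
Ka1 = x²/(0.0926 − x) = 1.4 × 10^-2
Solving the quadratic: x = (−Ka1 + √(Ka1² + 4·Ka1·C₀))/2 = 2.97 × 10^-2 M
pH = −log(2.97 × 10^-2) = 1.53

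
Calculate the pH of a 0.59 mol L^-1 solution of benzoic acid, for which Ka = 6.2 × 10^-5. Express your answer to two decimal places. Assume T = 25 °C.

C6H5COOH ⇌ C6H5COO- + H+
Ka = [H+]²/(0.59 − [H+]) = 6.2 × 10^-5
Since Ka ≪ C₀, [H+] ≈ √(Ka·C₀) = 6.05 × 10^-3 M.
pH = −log(6.05 × 10^-3) = 2.22

pH = 2.22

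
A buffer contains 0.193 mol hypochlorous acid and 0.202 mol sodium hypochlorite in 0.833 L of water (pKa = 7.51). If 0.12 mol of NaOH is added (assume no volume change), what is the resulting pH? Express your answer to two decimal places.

pH = 8.15

After neutralization: n(HOCl) = 0.073 mol, n(OCl-) = 0.322 mol.
Henderson–Hasselbalch with mole ratio 0.322/0.073: pH = 7.51 + (+0.645)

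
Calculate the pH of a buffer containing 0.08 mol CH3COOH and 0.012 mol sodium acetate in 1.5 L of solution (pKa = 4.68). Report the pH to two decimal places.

Henderson–Hasselbalch: pH = pKa + log([CH3COO-]/[CH3COOH]) = 4.68 + log(0.012/0.08)
pH = 4.68 + (-0.824) = 3.86

pH = 3.86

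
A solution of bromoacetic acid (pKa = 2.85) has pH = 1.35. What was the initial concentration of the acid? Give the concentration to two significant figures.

C₀ = 1.5 M

[H+] = 10^(-1.35) = 4.47 × 10^-2 M = x
Ka = 10^(−2.85) = 1.41 × 10^-3
Ka = x²/(C₀ − x) ⇒ C₀ = x + x²/Ka
C₀ = 4.47 × 10^-2 + (4.47 × 10^-2)²/(1.41 × 10^-3) = 1.46 M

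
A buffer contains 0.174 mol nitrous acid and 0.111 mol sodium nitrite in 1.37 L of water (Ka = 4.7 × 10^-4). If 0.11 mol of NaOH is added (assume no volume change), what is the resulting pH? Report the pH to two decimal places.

After neutralization: n(HNO2) = 0.064 mol, n(NO2-) = 0.221 mol.
pKa = −log(4.7 × 10^-4) = 3.328
pH = pKa + log([A⁻]/[HA]) = 3.328 + log(0.221/0.064) = 3.328 +0.538

pH = 3.87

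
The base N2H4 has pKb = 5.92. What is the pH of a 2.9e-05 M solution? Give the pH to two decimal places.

pH = 8.73

N2H4 + H2O ⇌ N2H5+ + OH-
Kb = 10^(−5.92) = 1.20 × 10^-6
From the ICE table, Kb = [OH-]²/(2.9e-05 − [OH-]) = 1.20 × 10^-6.
[OH-] is not negligible relative to C₀; solve [OH-]² + 1.2e-06·[OH-] − 3.48e-11 = 0.
[OH-] = (−Kb + √(Kb² + 4·Kb·C₀))/2 = 5.33 × 10^-6 M
pOH = −log(5.33 × 10^-6) = 5.27; pH = 14.00 − 5.27 = 8.73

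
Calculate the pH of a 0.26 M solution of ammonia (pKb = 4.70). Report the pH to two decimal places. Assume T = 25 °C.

pH = 11.36

NH3 + H2O ⇌ NH4+ + OH-
Kb = 10^(−4.70) = 2.00 × 10^-5
From the ICE table, Kb = [OH-]²/(0.26 − [OH-]) = 2.00 × 10^-5.
Assume [OH-] ≪ 0.26: [OH-] ≈ √(2.00 × 10^-5 × 0.26) = 2.28 × 10^-3 M
Check: 0.88% ionized — well under 5%, approximation valid.
pOH = −log(2.28 × 10^-3) = 2.64; pH = 14.00 − 2.64 = 11.36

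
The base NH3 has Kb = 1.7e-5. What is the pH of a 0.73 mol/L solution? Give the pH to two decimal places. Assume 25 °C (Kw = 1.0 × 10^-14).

pH = 11.55

NH3 + H2O ⇌ NH4+ + OH-
Kb = [OH-]²/(0.73 − [OH-]) = 1.7 × 10^-5
Neglecting [OH-] in the denominator: [OH-] = √(1.7 × 10^-5 × 0.73) = 3.52 × 10^-3 M
pOH = −log(3.52 × 10^-3) = 2.45; pH = 14.00 − 2.45 = 11.55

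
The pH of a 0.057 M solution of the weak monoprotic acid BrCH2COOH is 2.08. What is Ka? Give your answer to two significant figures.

Ka = 1.4 × 10^-3

[H+] = 10^(-2.08) = 8.32 × 10^-3 M
At equilibrium [HA] = 0.057 − 8.32 × 10^-3 = 4.87 × 10^-2 M
Ka = [H+][A-]/[HA] = (8.32 × 10^-3)² / 4.87 × 10^-2 = 1.4 × 10^-3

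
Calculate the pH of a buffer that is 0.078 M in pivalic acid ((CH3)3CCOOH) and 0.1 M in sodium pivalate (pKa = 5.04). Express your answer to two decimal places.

Using pH = pKa + log([base]/[acid]) with [base]/[acid] = 0.1/0.078:
pH = 5.04 + (+0.108) = 5.15

pH = 5.15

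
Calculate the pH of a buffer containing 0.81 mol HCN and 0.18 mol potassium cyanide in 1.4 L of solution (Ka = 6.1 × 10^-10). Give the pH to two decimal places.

pH = 8.56

pKa = −log(6.1 × 10^-10) = 9.215
Henderson–Hasselbalch: pH = pKa + log([CN-]/[HCN]) = 9.215 + log(0.18/0.81)
pH = 9.215 + (-0.653) = 8.56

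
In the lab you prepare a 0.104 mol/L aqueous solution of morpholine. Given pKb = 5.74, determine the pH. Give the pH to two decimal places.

pH = 10.64

C4H8ONH + H2O ⇌ C4H8ONH2+ + OH-
Kb = 10^(−5.74) = 1.82 × 10^-6
From the ICE table, Kb = x²/(0.104 − x) = 1.82 × 10^-6.
Neglecting x in the denominator: x = √(1.82 × 10^-6 × 0.104) = 4.35 × 10^-4 M
pOH = 3.36, so pH = 14.00 − pOH = 10.64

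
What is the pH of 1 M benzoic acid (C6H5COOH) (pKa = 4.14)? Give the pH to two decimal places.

pH = 2.07

C6H5COOH ⇌ C6H5COO- + H+
Ka = 10^(−4.14) = 7.24 × 10^-5
From the ICE table, Ka = x²/(1 − x) = 7.24 × 10^-5.
Assume x ≪ 1: x ≈ √(7.24 × 10^-5 × 1) = 8.51 × 10^-3 M
pH = −log(8.51 × 10^-3) = 2.07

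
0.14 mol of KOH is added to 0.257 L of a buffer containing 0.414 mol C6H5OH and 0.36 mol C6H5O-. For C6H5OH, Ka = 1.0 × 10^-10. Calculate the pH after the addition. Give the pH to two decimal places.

pH = 10.26

After neutralization: n(C6H5OH) = 0.274 mol, n(C6H5O-) = 0.5 mol.
pKa = −log(1.0 × 10^-10) = 10.000
pH = pKa + log(n_C6H5O-/n_C6H5OH) = 10.000 + log(0.5/0.274) = 10.000 + (+0.261)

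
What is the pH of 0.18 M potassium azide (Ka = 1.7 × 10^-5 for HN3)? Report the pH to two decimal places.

N3- is the conjugate base of the weak acid HN3.
Kb = Kw/Ka = 1.0×10^-14 / 1.7 × 10^-5 = 5.88 × 10^-10
From the ICE table, Kb = [OH-]²/(0.18 − [OH-]) = 5.88 × 10^-10.
Assume [OH-] ≪ 0.18: [OH-] ≈ √(5.88 × 10^-10 × 0.18) = 1.03 × 10^-5 M
pOH = 4.99, so pH = 14.00 − pOH = 9.01

pH = 9.01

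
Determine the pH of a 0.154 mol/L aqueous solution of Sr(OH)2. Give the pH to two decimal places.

Sr(OH)2 is a strong base (each formula unit releases 2 OH-); [OH-] = 0.308 M.
pOH = -log(0.308) = 0.51
pH = 14.00 - 0.51 = 13.49

pH = 13.49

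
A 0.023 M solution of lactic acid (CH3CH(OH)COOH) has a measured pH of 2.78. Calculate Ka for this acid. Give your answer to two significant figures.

Ka = 1.3 × 10^-4

[H+] = 10^(-2.78) = 1.66 × 10^-3 M
At equilibrium [HA] = 0.023 − 1.66 × 10^-3 = 2.13 × 10^-2 M
Ka = [H+][A-]/[HA] = (1.66 × 10^-3)² / 2.13 × 10^-2 = 1.3 × 10^-4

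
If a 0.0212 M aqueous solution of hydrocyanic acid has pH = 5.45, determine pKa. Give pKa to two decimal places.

pKa = 9.23

[H+] = 10^(-5.45) = 3.55 × 10^-6 M
At equilibrium [HA] = 0.0212 − 3.55 × 10^-6 = 2.12 × 10^-2 M
Ka = [H+][A-]/[HA] = (3.55 × 10^-6)² / 2.12 × 10^-2 = 5.94 × 10^-10
pKa = -log(5.94 × 10^-10) = 9.23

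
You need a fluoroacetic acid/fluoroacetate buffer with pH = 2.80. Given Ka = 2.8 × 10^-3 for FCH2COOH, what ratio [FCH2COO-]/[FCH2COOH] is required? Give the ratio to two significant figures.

ratio = 1.8

pKa = -log(2.8 × 10^-3) = 2.553
pH = pKa + log(r) ⇒ log(r) = 2.80 − 2.553 = +0.247
r = [FCH2COO-]/[FCH2COOH] = 10^(+0.247) = 1.77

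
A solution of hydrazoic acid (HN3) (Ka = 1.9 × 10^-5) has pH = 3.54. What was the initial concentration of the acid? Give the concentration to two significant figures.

[H+] = 10^(-3.54) = 2.88 × 10^-4 M = x
Ka = x²/(C₀ − x) ⇒ C₀ = x + x²/Ka
C₀ = 2.88 × 10^-4 + (2.88 × 10^-4)²/(1.9 × 10^-5) = 4.65 × 10^-3 M

C₀ = 4.7 × 10^-3 M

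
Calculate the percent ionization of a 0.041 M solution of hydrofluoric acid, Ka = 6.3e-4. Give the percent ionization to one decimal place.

HF ⇌ F- + H+; let x = [H+] at equilibrium.
Solve x² + 0.00063x − 2.58e-05 = 0 → x = 4.78 × 10^-3 M
Fraction ionized = 4.78 × 10^-3 / 0.041 = 0.1166 → 11.7%

11.7%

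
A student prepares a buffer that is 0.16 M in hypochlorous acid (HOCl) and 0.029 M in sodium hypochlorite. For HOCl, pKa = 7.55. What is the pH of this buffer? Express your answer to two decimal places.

Using pH = pKa + log([base]/[acid]) with [base]/[acid] = 0.029/0.16:
pH = 7.55 + (-0.742) = 6.81

pH = 6.81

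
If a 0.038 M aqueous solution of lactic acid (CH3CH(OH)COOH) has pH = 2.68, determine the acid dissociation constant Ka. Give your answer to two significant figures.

[H+] = 10^(-2.68) = 2.09 × 10^-3 M
At equilibrium [HA] = 0.038 − 2.09 × 10^-3 = 3.59 × 10^-2 M
Ka = [H+][A-]/[HA] = (2.09 × 10^-3)² / 3.59 × 10^-2 = 1.2 × 10^-4

Ka = 1.2 × 10^-4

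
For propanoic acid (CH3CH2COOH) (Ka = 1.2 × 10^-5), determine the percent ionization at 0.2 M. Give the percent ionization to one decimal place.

CH3CH2COOH ⇌ CH3CH2COO- + H+; let x = [H+] at equilibrium.
x ≈ √(Ka·C₀) = √(1.2 × 10^-5 × 0.2) = 1.55 × 10^-3 M
% ionization = x/C₀ × 100% = 1.55 × 10^-3/0.2 × 100% = 0.8%

0.8%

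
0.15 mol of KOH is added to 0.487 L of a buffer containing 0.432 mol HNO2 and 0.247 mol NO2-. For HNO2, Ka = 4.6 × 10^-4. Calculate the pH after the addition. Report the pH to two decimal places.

OH- converts HNO2 to NO2-: HNO2 → 0.282 mol, NO2- → 0.397 mol.
pKa = −log(4.6 × 10^-4) = 3.337
pH = pKa + log([A⁻]/[HA]) = 3.337 + log(0.397/0.282) = 3.337 +0.149

pH = 3.49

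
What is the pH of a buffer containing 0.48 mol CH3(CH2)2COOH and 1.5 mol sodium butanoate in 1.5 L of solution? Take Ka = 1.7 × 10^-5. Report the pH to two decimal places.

pKa = −log(1.7 × 10^-5) = 4.770
Using pH = pKa + log([base]/[acid]) with [base]/[acid] = 1.5/0.48:
pH = 4.770 + (+0.495) = 5.26

pH = 5.26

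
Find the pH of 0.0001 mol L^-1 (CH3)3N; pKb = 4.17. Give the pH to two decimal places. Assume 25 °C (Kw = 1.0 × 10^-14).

(CH3)3N + H2O ⇌ (CH3)3NH+ + OH-
Kb = 10^(−4.17) = 6.76 × 10^-5
Kb = [OH-]²/(0.0001 − [OH-]) = 6.76 × 10^-5
The 5% rule fails; solving [OH-]² + Kb·[OH-] − Kb·C₀ = 0 exactly:
[OH-] = [−6.76e-05 + √(6.76e-05² + 2.7e-08)]/2 = 5.51 × 10^-5 M
pOH = −log(5.51 × 10^-5) = 4.26; pH = 14.00 − 4.26 = 9.74

pH = 9.74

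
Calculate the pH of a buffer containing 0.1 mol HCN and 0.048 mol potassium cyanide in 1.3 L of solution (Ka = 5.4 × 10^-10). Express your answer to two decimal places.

pH = 8.95

pKa = −log(5.4 × 10^-10) = 9.268
Henderson–Hasselbalch: pH = pKa + log([CN-]/[HCN]) = 9.268 + log(0.048/0.1)
pH = 9.268 + (-0.319) = 8.95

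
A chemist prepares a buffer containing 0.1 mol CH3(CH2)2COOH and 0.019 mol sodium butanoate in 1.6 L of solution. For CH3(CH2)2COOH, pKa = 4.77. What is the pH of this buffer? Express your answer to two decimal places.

Using pH = pKa + log([base]/[acid]) with [base]/[acid] = 0.019/0.1:
pH = 4.77 + (-0.721) = 4.05

pH = 4.05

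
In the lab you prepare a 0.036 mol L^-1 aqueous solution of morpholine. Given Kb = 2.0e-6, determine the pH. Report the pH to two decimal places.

pH = 10.43

C4H8ONH + H2O ⇌ C4H8ONH2+ + OH-
From the ICE table, Kb = [OH-]²/(0.036 − [OH-]) = 2.0 × 10^-6.
Assume [OH-] ≪ 0.036: [OH-] ≈ √(2.0 × 10^-6 × 0.036) = 2.68 × 10^-4 M
Check: 0.75% ionized — well under 5%, approximation valid.
pOH = −log(2.68 × 10^-4) = 3.57; pH = 14.00 − 3.57 = 10.43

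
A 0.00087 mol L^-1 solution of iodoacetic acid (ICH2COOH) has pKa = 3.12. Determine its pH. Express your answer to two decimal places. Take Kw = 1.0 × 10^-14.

ICH2COOH ⇌ ICH2COO- + H+
Ka = 10^(−3.12) = 7.59 × 10^-4
Ka = [H+]²/(0.00087 − [H+]) = 7.59 × 10^-4
The 5% rule fails; solving [H+]² + Ka·[H+] − Ka·C₀ = 0 exactly:
[H+] = [−0.000759 + √(0.000759² + 2.64e-06)]/2 = 5.17 × 10^-4 M
pH = −log(5.17 × 10^-4) = 3.29

pH = 3.29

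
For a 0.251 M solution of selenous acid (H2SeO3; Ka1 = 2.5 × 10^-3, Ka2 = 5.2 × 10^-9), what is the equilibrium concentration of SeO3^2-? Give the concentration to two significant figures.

5.2 × 10^-9 M

First ionization gives [H+] ≈ [HSeO3-] = 2.38 × 10^-2 M.
Second step: Ka2 = [H+][SeO3^2-]/[HSeO3-] ≈ [SeO3^2-] (since [H+] ≈ [HSeO3-]).
So [SeO3^2-] ≈ Ka2.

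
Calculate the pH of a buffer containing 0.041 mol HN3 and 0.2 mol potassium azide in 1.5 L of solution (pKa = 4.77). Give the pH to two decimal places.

pH = 5.46

pH = pKa + log([A⁻]/[HA]) = 4.77 + log(0.2/0.041)
pH = 4.77 + (+0.688) = 5.46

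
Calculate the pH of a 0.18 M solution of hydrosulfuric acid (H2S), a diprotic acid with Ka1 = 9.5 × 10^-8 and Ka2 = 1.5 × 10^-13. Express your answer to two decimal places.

pH = 3.88

Ka1 ≫ Ka2, so treat the first dissociation as the only significant source of H+.
Ka1 = x²/(0.18 − x) = 9.5 × 10^-8
x ≈ √(9.5 × 10^-8 × 0.18) = 1.31 × 10^-4 M
pH = −log(1.31 × 10^-4) = 3.88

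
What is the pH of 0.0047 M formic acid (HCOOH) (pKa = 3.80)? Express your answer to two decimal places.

HCOOH ⇌ HCOO- + H+
Ka = 10^(−3.80) = 1.58 × 10^-4
Let x = [H+] at equilibrium. Ka = x²/(0.0047 − x).
Here C₀/Ka ≈ 29.7, so the small-x approximation fails. Use the quadratic:
x = (−Ka + √(Ka² + 4·Ka·C₀))/2 = 7.86 × 10^-4 M
pH = −log(7.86 × 10^-4) = 3.10

pH = 3.10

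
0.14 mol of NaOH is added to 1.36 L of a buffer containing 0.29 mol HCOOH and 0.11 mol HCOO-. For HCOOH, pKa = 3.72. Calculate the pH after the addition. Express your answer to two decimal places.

After neutralization: n(HCOOH) = 0.15 mol, n(HCOO-) = 0.25 mol.
pH = pKa + log(n_HCOO-/n_HCOOH) = 3.72 + log(0.25/0.15) = 3.72 + (+0.222)

pH = 3.94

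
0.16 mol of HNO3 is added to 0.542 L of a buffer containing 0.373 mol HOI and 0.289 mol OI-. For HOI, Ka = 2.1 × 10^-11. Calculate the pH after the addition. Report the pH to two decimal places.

pH = 10.06

Added H+ converts OI- to HOI: HOI → 0.533 mol, OI- → 0.129 mol.
pKa = −log(2.1 × 10^-11) = 10.678
pH = pKa + log(n_OI-/n_HOI) = 10.678 + log(0.129/0.533) = 10.678 + (-0.616)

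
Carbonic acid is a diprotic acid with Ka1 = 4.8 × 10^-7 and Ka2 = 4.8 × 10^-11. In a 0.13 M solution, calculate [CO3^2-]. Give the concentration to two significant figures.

First ionization gives [H+] ≈ [HCO3-] = 2.50 × 10^-4 M.
Second step: Ka2 = [H+][CO3^2-]/[HCO3-] ≈ [CO3^2-] (since [H+] ≈ [HCO3-]).
So [CO3^2-] ≈ Ka2.

4.8 × 10^-11 M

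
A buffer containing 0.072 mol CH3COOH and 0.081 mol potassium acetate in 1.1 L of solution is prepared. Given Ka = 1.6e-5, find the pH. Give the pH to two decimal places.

pKa = −log(1.6 × 10^-5) = 4.796
pH = pKa + log([A⁻]/[HA]) = 4.796 + log(0.081/0.072)
pH = 4.796 + (+0.051) = 4.85

pH = 4.85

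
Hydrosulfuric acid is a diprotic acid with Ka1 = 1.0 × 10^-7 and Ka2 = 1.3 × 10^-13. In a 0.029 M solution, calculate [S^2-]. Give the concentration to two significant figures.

First ionization gives [H+] ≈ [HS-] = 5.39 × 10^-5 M.
Second step: Ka2 = [H+][S^2-]/[HS-] ≈ [S^2-] (since [H+] ≈ [HS-]).
So [S^2-] ≈ Ka2.

1.3 × 10^-13 M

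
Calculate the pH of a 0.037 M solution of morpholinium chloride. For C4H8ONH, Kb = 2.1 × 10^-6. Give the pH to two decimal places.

C4H8ONH2+ is the conjugate acid of the weak base C4H8ONH.
Ka = Kw/Kb = 1.0×10^-14 / 2.1 × 10^-6 = 4.76 × 10^-9
From the ICE table, Ka = [H+]²/(0.037 − [H+]) = 4.76 × 10^-9.
Neglecting [H+] in the denominator: [H+] = √(4.76 × 10^-9 × 0.037) = 1.33 × 10^-5 M
([H+]/C₀ = 0.036% < 5%, so the approximation holds.)
pH = −log(1.33 × 10^-5) = 4.88

pH = 4.88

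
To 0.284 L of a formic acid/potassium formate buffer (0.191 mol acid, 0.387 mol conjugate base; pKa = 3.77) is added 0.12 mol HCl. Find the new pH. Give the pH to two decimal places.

pH = 3.70

After neutralization: n(HCOOH) = 0.311 mol, n(HCOO-) = 0.267 mol.
Henderson–Hasselbalch with mole ratio 0.267/0.311: pH = 3.77 + (-0.066)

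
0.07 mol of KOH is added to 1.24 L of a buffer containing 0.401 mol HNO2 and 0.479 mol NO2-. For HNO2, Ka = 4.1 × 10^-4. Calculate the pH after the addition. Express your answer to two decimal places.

After neutralization: n(HNO2) = 0.331 mol, n(NO2-) = 0.549 mol.
pKa = −log(4.1 × 10^-4) = 3.387
pH = pKa + log([A⁻]/[HA]) = 3.387 + log(0.549/0.331) = 3.387 +0.220

pH = 3.61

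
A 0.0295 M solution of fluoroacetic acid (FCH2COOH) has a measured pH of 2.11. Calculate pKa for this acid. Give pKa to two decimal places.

pKa = 2.56

[H+] = 10^(-2.11) = 7.76 × 10^-3 M
At equilibrium [HA] = 0.0295 − 7.76 × 10^-3 = 2.17 × 10^-2 M
Ka = [H+][A-]/[HA] = (7.76 × 10^-3)² / 2.17 × 10^-2 = 2.78 × 10^-3
pKa = -log(2.78 × 10^-3) = 2.56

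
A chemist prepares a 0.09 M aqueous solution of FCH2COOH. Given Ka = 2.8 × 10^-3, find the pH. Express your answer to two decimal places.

pH = 1.84

FCH2COOH ⇌ FCH2COO- + H+
From the ICE table, Ka = x²/(0.09 − x) = 2.8 × 10^-3.
The 5% rule fails; solving x² + Ka·x − Ka·C₀ = 0 exactly:
x = (−Ka + √(Ka² + 4·Ka·C₀))/2 = 1.45 × 10^-2 M
pH = −log(1.45 × 10^-2) = 1.84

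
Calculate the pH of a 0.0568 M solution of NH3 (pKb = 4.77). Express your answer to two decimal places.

pH = 10.99

NH3 + H2O ⇌ NH4+ + OH-
Kb = 10^(−4.77) = 1.70 × 10^-5
From the ICE table, Kb = [OH-]²/(0.0568 − [OH-]) = 1.70 × 10^-5.
Since Kb ≪ C₀, [OH-] ≈ √(Kb·C₀) = 9.83 × 10^-4 M.
pOH = 3.01, so pH = 14.00 − pOH = 10.99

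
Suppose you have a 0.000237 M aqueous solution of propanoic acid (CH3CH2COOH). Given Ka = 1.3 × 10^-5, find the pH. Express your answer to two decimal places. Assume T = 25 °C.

CH3CH2COOH ⇌ CH3CH2COO- + H+
Ka = [H+]²/(0.000237 − [H+]) = 1.3 × 10^-5
Here C₀/Ka ≈ 18.2, so the small-[H+] approximation fails. Use the quadratic:
[H+] = (−Ka + √(Ka² + 4·Ka·C₀))/2 = 4.94 × 10^-5 M
pH = −log[H+] = −log(4.94 × 10^-5) = 4.31

pH = 4.31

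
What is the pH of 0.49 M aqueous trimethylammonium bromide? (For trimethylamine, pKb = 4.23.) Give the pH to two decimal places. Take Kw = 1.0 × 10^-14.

pH = 5.04

(CH3)3NH+ is the conjugate acid of the weak base (CH3)3N.
Kb = 10^(−4.23) = 5.89 × 10^-5
Ka = Kw/Kb = 1.0×10^-14 / 5.89 × 10^-5 = 1.70 × 10^-10
Ka = [H+]²/(0.49 − [H+]) = 1.70 × 10^-10
Neglecting [H+] in the denominator: [H+] = √(1.70 × 10^-10 × 0.49) = 9.13 × 10^-6 M
Check: 0.0019% ionized — well under 5%, approximation valid.
pH = −log(9.13 × 10^-6) = 5.04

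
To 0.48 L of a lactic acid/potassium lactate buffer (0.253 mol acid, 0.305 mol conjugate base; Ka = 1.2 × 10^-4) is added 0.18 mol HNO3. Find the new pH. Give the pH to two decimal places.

Added H+ converts CH3CH(OH)COO- to CH3CH(OH)COOH: CH3CH(OH)COOH → 0.433 mol, CH3CH(OH)COO- → 0.125 mol.
pKa = −log(1.2 × 10^-4) = 3.921
pH = pKa + log(n_CH3CH(OH)COO-/n_CH3CH(OH)COOH) = 3.921 + log(0.125/0.433) = 3.921 + (-0.540)

pH = 3.38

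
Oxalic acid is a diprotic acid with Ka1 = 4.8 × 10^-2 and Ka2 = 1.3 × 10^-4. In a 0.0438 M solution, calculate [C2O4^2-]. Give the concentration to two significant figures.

1.3 × 10^-4 M

First ionization gives [H+] ≈ [HC2O4-] = 2.78 × 10^-2 M.
Second step: Ka2 = [H+][C2O4^2-]/[HC2O4-] ≈ [C2O4^2-] (since [H+] ≈ [HC2O4-]).
So [C2O4^2-] ≈ Ka2.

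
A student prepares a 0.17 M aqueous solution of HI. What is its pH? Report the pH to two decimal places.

pH = 0.77

HI is a strong acid and dissociates completely, so [H+] = 0.17 M.
pH = -log(0.17) = 0.77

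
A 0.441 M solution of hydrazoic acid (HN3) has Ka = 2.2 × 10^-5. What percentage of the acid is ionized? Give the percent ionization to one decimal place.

HN3 ⇌ N3- + H+; let x = [H+] at equilibrium.
x ≈ √(Ka·C₀) = √(2.2 × 10^-5 × 0.441) = 3.11 × 10^-3 M
% ionization = x/C₀ × 100% = 3.11 × 10^-3/0.441 × 100% = 0.7%

0.7%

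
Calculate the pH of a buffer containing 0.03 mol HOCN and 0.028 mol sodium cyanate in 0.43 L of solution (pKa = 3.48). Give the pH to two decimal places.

pH = 3.45

Henderson–Hasselbalch: pH = pKa + log([OCN-]/[HOCN]) = 3.48 + log(0.028/0.03)
pH = 3.48 + (-0.030) = 3.45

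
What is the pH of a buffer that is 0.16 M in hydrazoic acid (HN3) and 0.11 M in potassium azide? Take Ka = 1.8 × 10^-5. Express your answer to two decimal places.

pKa = −log(1.8 × 10^-5) = 4.745
Henderson–Hasselbalch: pH = pKa + log([N3-]/[HN3]) = 4.745 + log(0.11/0.16)
pH = 4.745 + (-0.163) = 4.58

pH = 4.58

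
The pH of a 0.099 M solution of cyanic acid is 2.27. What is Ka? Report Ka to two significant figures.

Ka = 3.1 × 10^-4

[H+] = 10^(-2.27) = 5.37 × 10^-3 M
At equilibrium [HA] = 0.099 − 5.37 × 10^-3 = 9.36 × 10^-2 M
Ka = [H+][A-]/[HA] = (5.37 × 10^-3)² / 9.36 × 10^-2 = 3.1 × 10^-4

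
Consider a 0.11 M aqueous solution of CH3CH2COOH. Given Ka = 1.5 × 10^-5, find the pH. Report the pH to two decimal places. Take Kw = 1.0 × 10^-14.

pH = 2.89

CH3CH2COOH ⇌ CH3CH2COO- + H+
Ka = [H+]²/(0.11 − [H+]) = 1.5 × 10^-5
Assume [H+] ≪ 0.11: [H+] ≈ √(1.5 × 10^-5 × 0.11) = 1.28 × 10^-3 M
pH = −log[H+] = −log(1.28 × 10^-3) = 2.89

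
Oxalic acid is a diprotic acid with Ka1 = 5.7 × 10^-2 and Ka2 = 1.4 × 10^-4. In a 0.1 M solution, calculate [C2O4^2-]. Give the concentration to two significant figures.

First ionization gives [H+] ≈ [HC2O4-] = 5.22 × 10^-2 M.
Second step: Ka2 = [H+][C2O4^2-]/[HC2O4-] ≈ [C2O4^2-] (since [H+] ≈ [HC2O4-]).
So [C2O4^2-] ≈ Ka2.

1.4 × 10^-4 M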